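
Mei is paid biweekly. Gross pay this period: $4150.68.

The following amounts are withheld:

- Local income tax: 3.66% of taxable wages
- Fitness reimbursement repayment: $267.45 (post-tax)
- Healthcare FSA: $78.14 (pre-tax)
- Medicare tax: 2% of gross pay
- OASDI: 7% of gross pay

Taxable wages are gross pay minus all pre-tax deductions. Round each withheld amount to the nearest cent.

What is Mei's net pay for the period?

$3282.48

Healthcare FSA: $78.14
Taxable wages = $4150.68 − $78.14 = $4072.54
Local income tax: $4072.54 × 0.0366 = $149.05
Medicare tax: $4150.68 × 0.02 = $83.01
OASDI: $4150.68 × 0.07 = $290.55
Fitness reimbursement repayment: $267.45
Total deductions = $78.14 + $149.05 + $83.01 + $290.55 + $267.45 = $868.20
Net pay = $4150.68 − $868.20 = $3282.48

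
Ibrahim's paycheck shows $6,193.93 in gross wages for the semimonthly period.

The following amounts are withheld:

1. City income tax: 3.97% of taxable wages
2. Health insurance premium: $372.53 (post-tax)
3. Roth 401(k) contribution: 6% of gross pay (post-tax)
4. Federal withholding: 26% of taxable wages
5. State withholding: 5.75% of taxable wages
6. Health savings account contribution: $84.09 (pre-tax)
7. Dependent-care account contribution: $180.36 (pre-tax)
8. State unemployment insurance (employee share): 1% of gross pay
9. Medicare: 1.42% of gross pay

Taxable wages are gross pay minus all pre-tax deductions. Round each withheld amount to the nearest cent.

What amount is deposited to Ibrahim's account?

Dependent-care account contribution: $180.36
Health savings account contribution: $84.09
Pre-tax total = $180.36 + $84.09 = $264.45
Taxable wages = $6,193.93 − $264.45 = $5,929.48
City income tax: $5,929.48 × 0.0397 = $235.40
State withholding: $5,929.48 × 0.0575 = $340.95
Federal withholding: $5,929.48 × 0.26 = $1,541.66
Medicare: $6,193.93 × 0.0142 = $87.95
State unemployment insurance (employee share): $6,193.93 × 0.01 = $61.94
Health insurance premium: $372.53
Roth 401(k) contribution: $6,193.93 × 0.06 = $371.64
Total deductions = $180.36 + $84.09 + $235.40 + $340.95 + $1,541.66 + $87.95 + $61.94 + $372.53 + $371.64 = $3,276.52
Net pay = $6,193.93 − $3,276.52 = $2,917.41

$2,917.41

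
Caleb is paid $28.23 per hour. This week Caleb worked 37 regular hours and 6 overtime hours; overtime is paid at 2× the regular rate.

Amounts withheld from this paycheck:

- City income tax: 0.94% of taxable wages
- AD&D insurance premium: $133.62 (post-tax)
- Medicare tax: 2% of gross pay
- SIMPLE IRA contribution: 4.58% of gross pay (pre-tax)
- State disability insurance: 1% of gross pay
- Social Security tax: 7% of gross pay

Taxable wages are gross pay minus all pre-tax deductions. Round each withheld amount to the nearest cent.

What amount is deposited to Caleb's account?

Regular pay: 37 × $28.23 = $1044.51
Overtime pay: 6 × $28.23 × 2 = $338.76
Gross pay = $1044.51 + $338.76 = $1383.27
SIMPLE IRA contribution: $1383.27 × 0.0458 = $63.35
Taxable wages = $1383.27 − $63.35 = $1319.92
City income tax: $1319.92 × 0.0094 = $12.41
Social Security tax: $1383.27 × 0.07 = $96.83
State disability insurance: $1383.27 × 0.01 = $13.83
Medicare tax: $1383.27 × 0.02 = $27.67
AD&D insurance premium: $133.62
Total deductions = $63.35 + $12.41 + $96.83 + $13.83 + $27.67 + $133.62 = $347.71
Net pay = $1383.27 − $347.71 = $1035.56

$1035.56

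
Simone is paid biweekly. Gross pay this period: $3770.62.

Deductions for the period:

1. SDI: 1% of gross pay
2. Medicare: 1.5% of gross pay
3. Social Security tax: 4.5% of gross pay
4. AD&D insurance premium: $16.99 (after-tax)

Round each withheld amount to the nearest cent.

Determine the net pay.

$3489.68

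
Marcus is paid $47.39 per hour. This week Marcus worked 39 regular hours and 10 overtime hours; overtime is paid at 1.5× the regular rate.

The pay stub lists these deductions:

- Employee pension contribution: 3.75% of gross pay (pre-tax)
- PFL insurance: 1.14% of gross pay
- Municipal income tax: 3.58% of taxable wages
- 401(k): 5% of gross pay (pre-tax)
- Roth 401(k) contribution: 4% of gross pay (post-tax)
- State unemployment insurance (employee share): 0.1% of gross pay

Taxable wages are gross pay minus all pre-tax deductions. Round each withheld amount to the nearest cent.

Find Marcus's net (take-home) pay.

Regular pay: 39 × $47.39 = $1,848.21
Overtime pay: 10 × $47.39 × 1.5 = $710.85
Gross pay = $1,848.21 + $710.85 = $2,559.06
401(k): $2,559.06 × 0.05 = $127.95
Employee pension contribution: $2,559.06 × 0.0375 = $95.96
Pre-tax total = $127.95 + $95.96 = $223.91
Taxable wages = $2,559.06 − $223.91 = $2,335.15
Municipal income tax: $2,335.15 × 0.0358 = $83.60
PFL insurance: $2,559.06 × 0.0114 = $29.17
State unemployment insurance (employee share): $2,559.06 × 0.001 = $2.56
Roth 401(k) contribution: $2,559.06 × 0.04 = $102.36
Total deductions = $127.95 + $95.96 + $83.60 + $29.17 + $2.56 + $102.36 = $441.60
Net pay = $2,559.06 − $441.60 = $2,117.46

$2,117.46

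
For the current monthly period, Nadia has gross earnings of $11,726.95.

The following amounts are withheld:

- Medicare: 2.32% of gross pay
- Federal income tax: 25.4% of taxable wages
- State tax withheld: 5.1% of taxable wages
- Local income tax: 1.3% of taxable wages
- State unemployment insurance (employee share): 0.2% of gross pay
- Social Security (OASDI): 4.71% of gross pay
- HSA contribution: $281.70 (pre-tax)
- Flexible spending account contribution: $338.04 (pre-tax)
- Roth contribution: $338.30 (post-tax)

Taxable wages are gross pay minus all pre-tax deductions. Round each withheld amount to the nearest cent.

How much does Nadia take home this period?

Flexible spending account contribution: $338.04
HSA contribution: $281.70
Pre-tax total = $338.04 + $281.70 = $619.74
Taxable wages = $11,726.95 − $619.74 = $11,107.21
Local income tax: $11,107.21 × 0.013 = $144.39
Federal income tax: $11,107.21 × 0.254 = $2,821.23
State tax withheld: $11,107.21 × 0.051 = $566.47
Social Security (OASDI): $11,726.95 × 0.0471 = $552.34
Medicare: $11,726.95 × 0.0232 = $272.07
State unemployment insurance (employee share): $11,726.95 × 0.002 = $23.45
Roth contribution: $338.30
Total deductions = $338.04 + $281.70 + $144.39 + $2,821.23 + $566.47 + $552.34 + $272.07 + $23.45 + $338.30 = $5,337.99
Net pay = $11,726.95 − $5,337.99 = $6,388.96

$6,388.96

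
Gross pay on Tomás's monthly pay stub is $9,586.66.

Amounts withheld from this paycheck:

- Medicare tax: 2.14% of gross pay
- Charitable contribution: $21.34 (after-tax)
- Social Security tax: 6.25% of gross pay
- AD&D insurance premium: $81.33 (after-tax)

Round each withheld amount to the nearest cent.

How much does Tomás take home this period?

Medicare tax: $9,586.66 × 0.0214 = $205.15
Social Security tax: $9,586.66 × 0.0625 = $599.17
AD&D insurance premium: $81.33
Charitable contribution: $21.34
Total deductions = $205.15 + $599.17 + $81.33 + $21.34 = $906.99
Net pay = $9,586.66 − $906.99 = $8,679.67

$8,679.67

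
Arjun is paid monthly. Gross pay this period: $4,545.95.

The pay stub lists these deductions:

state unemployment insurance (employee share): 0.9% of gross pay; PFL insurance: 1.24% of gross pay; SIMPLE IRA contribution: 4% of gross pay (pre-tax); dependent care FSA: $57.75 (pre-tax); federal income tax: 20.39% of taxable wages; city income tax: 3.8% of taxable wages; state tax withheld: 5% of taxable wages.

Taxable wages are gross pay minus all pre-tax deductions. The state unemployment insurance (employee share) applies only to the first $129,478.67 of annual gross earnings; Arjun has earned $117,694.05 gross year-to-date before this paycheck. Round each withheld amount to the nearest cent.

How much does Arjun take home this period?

$2,952.05

SIMPLE IRA contribution: $4,545.95 × 0.04 = $181.84
Dependent care FSA: $57.75
Pre-tax total = $181.84 + $57.75 = $239.59
Taxable wages = $4,545.95 − $239.59 = $4,306.36
State tax withheld: $4,306.36 × 0.05 = $215.32
City income tax: $4,306.36 × 0.038 = $163.64
Federal income tax: $4,306.36 × 0.2039 = $878.07
PFL insurance: $4,545.95 × 0.0124 = $56.37
State unemployment insurance (employee share): cap not yet reached, full $4,545.95 is subject → $4,545.95 × 0.009 = $40.91
Total deductions = $181.84 + $57.75 + $215.32 + $163.64 + $878.07 + $56.37 + $40.91 = $1,593.90
Net pay = $4,545.95 − $1,593.90 = $2,952.05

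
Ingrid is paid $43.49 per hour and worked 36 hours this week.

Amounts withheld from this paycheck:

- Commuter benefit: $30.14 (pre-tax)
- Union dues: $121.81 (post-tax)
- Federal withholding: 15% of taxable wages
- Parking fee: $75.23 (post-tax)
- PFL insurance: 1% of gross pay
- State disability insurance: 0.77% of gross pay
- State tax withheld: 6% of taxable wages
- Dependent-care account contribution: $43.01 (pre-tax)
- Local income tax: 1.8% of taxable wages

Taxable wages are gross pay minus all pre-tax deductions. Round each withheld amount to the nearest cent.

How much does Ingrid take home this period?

$927.45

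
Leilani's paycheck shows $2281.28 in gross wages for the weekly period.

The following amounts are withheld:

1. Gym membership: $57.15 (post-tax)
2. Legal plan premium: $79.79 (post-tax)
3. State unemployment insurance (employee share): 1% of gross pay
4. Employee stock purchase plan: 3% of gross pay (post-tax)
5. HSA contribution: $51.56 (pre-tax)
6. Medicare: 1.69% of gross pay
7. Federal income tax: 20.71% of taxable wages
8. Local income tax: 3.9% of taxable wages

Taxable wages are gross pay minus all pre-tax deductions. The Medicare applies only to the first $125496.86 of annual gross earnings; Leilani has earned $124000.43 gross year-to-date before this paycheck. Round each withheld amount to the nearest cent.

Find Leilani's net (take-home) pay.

HSA contribution: $51.56
Taxable wages = $2281.28 − $51.56 = $2229.72
Local income tax: $2229.72 × 0.039 = $86.96
Federal income tax: $2229.72 × 0.2071 = $461.78
State unemployment insurance (employee share): $2281.28 × 0.01 = $22.81
Medicare: only $125496.86 − $124000.43 = $1496.43 of this check is subject → $1496.43 × 0.0169 = $25.29
Gym membership: $57.15
Employee stock purchase plan: $2281.28 × 0.03 = $68.44
Legal plan premium: $79.79
Total deductions = $51.56 + $86.96 + $461.78 + $22.81 + $25.29 + $57.15 + $68.44 + $79.79 = $853.78
Net pay = $2281.28 − $853.78 = $1427.50

$1427.50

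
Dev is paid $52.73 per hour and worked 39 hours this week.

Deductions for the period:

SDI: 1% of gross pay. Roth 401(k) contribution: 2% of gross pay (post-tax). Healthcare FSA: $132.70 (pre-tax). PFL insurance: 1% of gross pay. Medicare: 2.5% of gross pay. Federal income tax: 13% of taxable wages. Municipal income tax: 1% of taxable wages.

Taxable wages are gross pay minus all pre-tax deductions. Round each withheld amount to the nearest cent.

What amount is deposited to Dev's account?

Gross pay: 39 × $52.73 = $2,056.47
Healthcare FSA: $132.70
Taxable wages = $2,056.47 − $132.70 = $1,923.77
Federal income tax: $1,923.77 × 0.13 = $250.09
Municipal income tax: $1,923.77 × 0.01 = $19.24
PFL insurance: $2,056.47 × 0.01 = $20.56
Medicare: $2,056.47 × 0.025 = $51.41
SDI: $2,056.47 × 0.01 = $20.56
Roth 401(k) contribution: $2,056.47 × 0.02 = $41.13
Total deductions = $132.70 + $250.09 + $19.24 + $20.56 + $51.41 + $20.56 + $41.13 = $535.69
Net pay = $2,056.47 − $535.69 = $1,520.78

$1,520.78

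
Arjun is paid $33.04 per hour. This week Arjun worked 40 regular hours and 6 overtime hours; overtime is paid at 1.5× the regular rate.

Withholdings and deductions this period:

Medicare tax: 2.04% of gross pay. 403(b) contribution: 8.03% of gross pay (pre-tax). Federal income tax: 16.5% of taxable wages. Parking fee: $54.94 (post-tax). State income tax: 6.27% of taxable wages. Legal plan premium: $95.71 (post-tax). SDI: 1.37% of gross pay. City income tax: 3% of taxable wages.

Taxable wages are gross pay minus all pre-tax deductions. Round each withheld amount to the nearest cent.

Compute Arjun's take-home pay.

Regular pay: 40 × $33.04 = $1321.60
Overtime pay: 6 × $33.04 × 1.5 = $297.36
Gross pay = $1321.60 + $297.36 = $1618.96
403(b) contribution: $1618.96 × 0.0803 = $130.00
Taxable wages = $1618.96 − $130.00 = $1488.96
State income tax: $1488.96 × 0.0627 = $93.36
Federal income tax: $1488.96 × 0.165 = $245.68
City income tax: $1488.96 × 0.03 = $44.67
SDI: $1618.96 × 0.0137 = $22.18
Medicare tax: $1618.96 × 0.0204 = $33.03
Parking fee: $54.94
Legal plan premium: $95.71
Total deductions = $130.00 + $93.36 + $245.68 + $44.67 + $22.18 + $33.03 + $54.94 + $95.71 = $719.57
Net pay = $1618.96 − $719.57 = $899.39

$899.39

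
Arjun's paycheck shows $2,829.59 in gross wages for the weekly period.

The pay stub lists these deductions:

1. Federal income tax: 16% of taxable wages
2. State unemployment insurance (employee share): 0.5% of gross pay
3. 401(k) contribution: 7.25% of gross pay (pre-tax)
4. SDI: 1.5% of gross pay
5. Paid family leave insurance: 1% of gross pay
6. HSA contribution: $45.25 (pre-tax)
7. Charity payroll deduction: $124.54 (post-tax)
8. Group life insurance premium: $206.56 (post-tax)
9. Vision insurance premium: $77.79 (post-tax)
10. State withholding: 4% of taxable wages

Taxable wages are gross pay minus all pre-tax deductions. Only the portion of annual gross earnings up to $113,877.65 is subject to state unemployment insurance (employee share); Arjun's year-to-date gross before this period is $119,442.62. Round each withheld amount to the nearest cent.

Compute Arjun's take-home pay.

401(k) contribution: $2,829.59 × 0.0725 = $205.15
HSA contribution: $45.25
Pre-tax total = $205.15 + $45.25 = $250.40
Taxable wages = $2,829.59 − $250.40 = $2,579.19
State withholding: $2,579.19 × 0.04 = $103.17
Federal income tax: $2,579.19 × 0.16 = $412.67
SDI: $2,829.59 × 0.015 = $42.44
Paid family leave insurance: $2,829.59 × 0.01 = $28.30
State unemployment insurance (employee share): annual cap $113,877.65 already reached (YTD $119,442.62), so $0.00
Charity payroll deduction: $124.54
Group life insurance premium: $206.56
Vision insurance premium: $77.79
Total deductions = $205.15 + $45.25 + $103.17 + $412.67 + $42.44 + $28.30 + $0.00 + $124.54 + $206.56 + $77.79 = $1,245.87
Net pay = $2,829.59 − $1,245.87 = $1,583.72

$1,583.72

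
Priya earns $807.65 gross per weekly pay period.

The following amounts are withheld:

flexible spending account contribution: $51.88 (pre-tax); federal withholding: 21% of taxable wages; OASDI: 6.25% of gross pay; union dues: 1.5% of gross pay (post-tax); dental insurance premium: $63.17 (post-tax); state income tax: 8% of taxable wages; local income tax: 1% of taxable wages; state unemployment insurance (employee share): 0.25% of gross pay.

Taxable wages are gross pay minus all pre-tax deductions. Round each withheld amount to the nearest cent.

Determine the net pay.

$401.26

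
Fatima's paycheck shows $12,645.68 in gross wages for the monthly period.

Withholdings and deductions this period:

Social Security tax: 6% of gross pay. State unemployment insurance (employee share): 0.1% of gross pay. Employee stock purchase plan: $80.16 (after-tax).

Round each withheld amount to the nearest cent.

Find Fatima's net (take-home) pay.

$11,794.13

State unemployment insurance (employee share): $12,645.68 × 0.001 = $12.65
Social Security tax: $12,645.68 × 0.06 = $758.74
Employee stock purchase plan: $80.16
Total deductions = $12.65 + $758.74 + $80.16 = $851.55
Net pay = $12,645.68 − $851.55 = $11,794.13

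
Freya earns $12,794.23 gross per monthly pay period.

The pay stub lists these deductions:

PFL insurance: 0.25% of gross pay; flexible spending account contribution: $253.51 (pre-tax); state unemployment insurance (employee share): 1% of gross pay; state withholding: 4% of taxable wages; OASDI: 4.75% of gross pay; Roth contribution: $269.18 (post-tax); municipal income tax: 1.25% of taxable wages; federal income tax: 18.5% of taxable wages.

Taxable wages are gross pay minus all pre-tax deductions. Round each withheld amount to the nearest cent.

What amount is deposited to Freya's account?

$8,525.46

Flexible spending account contribution: $253.51
Taxable wages = $12,794.23 − $253.51 = $12,540.72
Municipal income tax: $12,540.72 × 0.0125 = $156.76
State withholding: $12,540.72 × 0.04 = $501.63
Federal income tax: $12,540.72 × 0.185 = $2,320.03
PFL insurance: $12,794.23 × 0.0025 = $31.99
State unemployment insurance (employee share): $12,794.23 × 0.01 = $127.94
OASDI: $12,794.23 × 0.0475 = $607.73
Roth contribution: $269.18
Total deductions = $253.51 + $156.76 + $501.63 + $2,320.03 + $31.99 + $127.94 + $607.73 + $269.18 = $4,268.77
Net pay = $12,794.23 − $4,268.77 = $8,525.46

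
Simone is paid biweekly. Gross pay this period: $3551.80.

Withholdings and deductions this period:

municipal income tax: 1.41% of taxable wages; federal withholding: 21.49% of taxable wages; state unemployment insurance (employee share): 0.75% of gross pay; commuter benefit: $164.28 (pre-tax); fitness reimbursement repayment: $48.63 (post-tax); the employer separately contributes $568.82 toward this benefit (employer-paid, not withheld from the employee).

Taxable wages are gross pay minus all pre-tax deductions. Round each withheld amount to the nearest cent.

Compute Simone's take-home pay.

$2536.51

Commuter benefit: $164.28
Taxable wages = $3551.80 − $164.28 = $3387.52
Federal withholding: $3387.52 × 0.2149 = $727.98
Municipal income tax: $3387.52 × 0.0141 = $47.76
State unemployment insurance (employee share): $3551.80 × 0.0075 = $26.64
Fitness reimbursement repayment: $48.63
(Employer's $568.82 toward fitness reimbursement repayment is not withheld from the employee.)
Total deductions = $164.28 + $727.98 + $47.76 + $26.64 + $48.63 = $1015.29
Net pay = $3551.80 − $1015.29 = $2536.51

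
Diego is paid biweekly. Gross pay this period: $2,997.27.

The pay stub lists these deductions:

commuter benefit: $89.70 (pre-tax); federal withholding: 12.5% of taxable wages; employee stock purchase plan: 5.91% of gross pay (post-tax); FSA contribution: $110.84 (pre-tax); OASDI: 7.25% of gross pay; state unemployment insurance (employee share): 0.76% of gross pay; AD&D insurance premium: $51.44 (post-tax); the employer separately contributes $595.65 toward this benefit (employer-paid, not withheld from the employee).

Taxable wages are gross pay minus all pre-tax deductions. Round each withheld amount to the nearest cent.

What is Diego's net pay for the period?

FSA contribution: $110.84
Commuter benefit: $89.70
Pre-tax total = $110.84 + $89.70 = $200.54
Taxable wages = $2,997.27 − $200.54 = $2,796.73
Federal withholding: $2,796.73 × 0.125 = $349.59
OASDI: $2,997.27 × 0.0725 = $217.30
State unemployment insurance (employee share): $2,997.27 × 0.0076 = $22.78
Employee stock purchase plan: $2,997.27 × 0.0591 = $177.14
AD&D insurance premium: $51.44
(Employer's $595.65 toward AD&D insurance premium is not withheld from the employee.)
Total deductions = $110.84 + $89.70 + $349.59 + $217.30 + $22.78 + $177.14 + $51.44 = $1,018.79
Net pay = $2,997.27 − $1,018.79 = $1,978.48

$1,978.48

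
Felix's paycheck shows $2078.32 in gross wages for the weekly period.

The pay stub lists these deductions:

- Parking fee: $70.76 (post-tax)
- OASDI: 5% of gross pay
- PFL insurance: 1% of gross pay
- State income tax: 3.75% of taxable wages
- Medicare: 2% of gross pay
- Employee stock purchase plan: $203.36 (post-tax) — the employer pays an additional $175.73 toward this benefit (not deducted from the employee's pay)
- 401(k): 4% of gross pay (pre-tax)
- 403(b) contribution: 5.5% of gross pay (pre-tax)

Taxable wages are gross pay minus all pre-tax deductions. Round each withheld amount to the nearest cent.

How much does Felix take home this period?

401(k): $2078.32 × 0.04 = $83.13
403(b) contribution: $2078.32 × 0.055 = $114.31
Pre-tax total = $83.13 + $114.31 = $197.44
Taxable wages = $2078.32 − $197.44 = $1880.88
State income tax: $1880.88 × 0.0375 = $70.53
Medicare: $2078.32 × 0.02 = $41.57
OASDI: $2078.32 × 0.05 = $103.92
PFL insurance: $2078.32 × 0.01 = $20.78
Parking fee: $70.76
Employee stock purchase plan: $203.36
(Employer's $175.73 toward employee stock purchase plan is not withheld from the employee.)
Total deductions = $83.13 + $114.31 + $70.53 + $41.57 + $103.92 + $20.78 + $70.76 + $203.36 = $708.36
Net pay = $2078.32 − $708.36 = $1369.96

$1369.96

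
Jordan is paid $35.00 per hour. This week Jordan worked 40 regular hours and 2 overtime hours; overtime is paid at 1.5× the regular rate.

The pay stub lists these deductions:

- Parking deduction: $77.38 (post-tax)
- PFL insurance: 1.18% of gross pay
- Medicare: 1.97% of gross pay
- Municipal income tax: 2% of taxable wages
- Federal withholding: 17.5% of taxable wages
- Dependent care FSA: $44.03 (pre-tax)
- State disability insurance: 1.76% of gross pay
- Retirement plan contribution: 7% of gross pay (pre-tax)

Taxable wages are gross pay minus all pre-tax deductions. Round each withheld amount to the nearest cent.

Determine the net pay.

Regular pay: 40 × $35.00 = $1400.00
Overtime pay: 2 × $35.00 × 1.5 = $105.00
Gross pay = $1400.00 + $105.00 = $1505.00
Retirement plan contribution: $1505.00 × 0.07 = $105.35
Dependent care FSA: $44.03
Pre-tax total = $105.35 + $44.03 = $149.38
Taxable wages = $1505.00 − $149.38 = $1355.62
Municipal income tax: $1355.62 × 0.02 = $27.11
Federal withholding: $1355.62 × 0.175 = $237.23
State disability insurance: $1505.00 × 0.0176 = $26.49
PFL insurance: $1505.00 × 0.0118 = $17.76
Medicare: $1505.00 × 0.0197 = $29.65
Parking deduction: $77.38
Total deductions = $105.35 + $44.03 + $27.11 + $237.23 + $26.49 + $17.76 + $29.65 + $77.38 = $565.00
Net pay = $1505.00 − $565.00 = $940.00

$940.00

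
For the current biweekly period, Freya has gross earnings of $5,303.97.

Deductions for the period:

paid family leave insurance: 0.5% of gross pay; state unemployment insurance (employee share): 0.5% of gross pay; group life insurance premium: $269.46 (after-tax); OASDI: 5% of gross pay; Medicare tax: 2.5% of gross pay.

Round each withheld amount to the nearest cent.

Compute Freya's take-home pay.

$4,583.67

Paid family leave insurance: $5,303.97 × 0.005 = $26.52
OASDI: $5,303.97 × 0.05 = $265.20
State unemployment insurance (employee share): $5,303.97 × 0.005 = $26.52
Medicare tax: $5,303.97 × 0.025 = $132.60
Group life insurance premium: $269.46
Total deductions = $26.52 + $265.20 + $26.52 + $132.60 + $269.46 = $720.30
Net pay = $5,303.97 − $720.30 = $4,583.67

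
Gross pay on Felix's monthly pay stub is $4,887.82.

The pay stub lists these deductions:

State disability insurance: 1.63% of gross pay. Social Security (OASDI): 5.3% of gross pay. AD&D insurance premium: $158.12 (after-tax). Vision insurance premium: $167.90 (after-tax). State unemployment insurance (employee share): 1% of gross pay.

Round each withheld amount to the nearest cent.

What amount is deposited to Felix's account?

$4,174.20

State unemployment insurance (employee share): $4,887.82 × 0.01 = $48.88
Social Security (OASDI): $4,887.82 × 0.053 = $259.05
State disability insurance: $4,887.82 × 0.0163 = $79.67
AD&D insurance premium: $158.12
Vision insurance premium: $167.90
Total deductions = $48.88 + $259.05 + $79.67 + $158.12 + $167.90 = $713.62
Net pay = $4,887.82 − $713.62 = $4,174.20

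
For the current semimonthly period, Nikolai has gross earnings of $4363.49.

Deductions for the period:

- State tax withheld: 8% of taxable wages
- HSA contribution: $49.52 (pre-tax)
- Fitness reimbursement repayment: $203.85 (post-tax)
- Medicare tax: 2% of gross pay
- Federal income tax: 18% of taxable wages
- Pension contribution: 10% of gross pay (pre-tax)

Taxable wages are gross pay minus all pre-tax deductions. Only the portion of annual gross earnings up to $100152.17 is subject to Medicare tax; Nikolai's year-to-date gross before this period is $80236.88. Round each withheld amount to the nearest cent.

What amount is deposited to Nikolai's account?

Pension contribution: $4363.49 × 0.1 = $436.35
HSA contribution: $49.52
Pre-tax total = $436.35 + $49.52 = $485.87
Taxable wages = $4363.49 − $485.87 = $3877.62
State tax withheld: $3877.62 × 0.08 = $310.21
Federal income tax: $3877.62 × 0.18 = $697.97
Medicare tax: cap not yet reached, full $4363.49 is subject → $4363.49 × 0.02 = $87.27
Fitness reimbursement repayment: $203.85
Total deductions = $436.35 + $49.52 + $310.21 + $697.97 + $87.27 + $203.85 = $1785.17
Net pay = $4363.49 − $1785.17 = $2578.32

$2578.32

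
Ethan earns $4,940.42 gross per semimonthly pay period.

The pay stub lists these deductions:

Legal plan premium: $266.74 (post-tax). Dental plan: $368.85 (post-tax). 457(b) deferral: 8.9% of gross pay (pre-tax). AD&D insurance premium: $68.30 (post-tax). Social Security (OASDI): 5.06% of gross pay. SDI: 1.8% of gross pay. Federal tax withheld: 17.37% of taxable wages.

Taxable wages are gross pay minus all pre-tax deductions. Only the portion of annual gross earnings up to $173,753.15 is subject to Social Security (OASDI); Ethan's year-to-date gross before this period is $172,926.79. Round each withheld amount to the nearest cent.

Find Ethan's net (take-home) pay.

457(b) deferral: $4,940.42 × 0.089 = $439.70
Taxable wages = $4,940.42 − $439.70 = $4,500.72
Federal tax withheld: $4,500.72 × 0.1737 = $781.78
Social Security (OASDI): only $173,753.15 − $172,926.79 = $826.36 of this check is subject → $826.36 × 0.0506 = $41.81
SDI: $4,940.42 × 0.018 = $88.93
Dental plan: $368.85
AD&D insurance premium: $68.30
Legal plan premium: $266.74
Total deductions = $439.70 + $781.78 + $41.81 + $88.93 + $368.85 + $68.30 + $266.74 = $2,056.11
Net pay = $4,940.42 − $2,056.11 = $2,884.31

$2,884.31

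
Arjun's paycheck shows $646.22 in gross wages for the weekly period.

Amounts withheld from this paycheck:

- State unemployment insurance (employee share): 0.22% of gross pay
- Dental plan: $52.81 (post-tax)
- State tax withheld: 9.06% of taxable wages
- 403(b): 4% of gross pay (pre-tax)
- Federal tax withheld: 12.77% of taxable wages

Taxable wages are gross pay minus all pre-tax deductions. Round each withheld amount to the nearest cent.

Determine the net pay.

$430.71

403(b): $646.22 × 0.04 = $25.85
Taxable wages = $646.22 − $25.85 = $620.37
Federal tax withheld: $620.37 × 0.1277 = $79.22
State tax withheld: $620.37 × 0.0906 = $56.21
State unemployment insurance (employee share): $646.22 × 0.0022 = $1.42
Dental plan: $52.81
Total deductions = $25.85 + $79.22 + $56.21 + $1.42 + $52.81 = $215.51
Net pay = $646.22 − $215.51 = $430.71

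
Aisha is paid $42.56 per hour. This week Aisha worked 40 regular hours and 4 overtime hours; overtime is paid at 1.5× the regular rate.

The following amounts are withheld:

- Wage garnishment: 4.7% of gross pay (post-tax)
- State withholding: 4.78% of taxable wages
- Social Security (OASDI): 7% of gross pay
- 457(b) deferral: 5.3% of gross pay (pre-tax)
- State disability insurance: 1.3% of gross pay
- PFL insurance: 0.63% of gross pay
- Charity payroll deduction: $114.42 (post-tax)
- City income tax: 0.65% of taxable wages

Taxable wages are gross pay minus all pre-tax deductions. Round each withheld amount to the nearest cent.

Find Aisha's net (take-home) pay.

Regular pay: 40 × $42.56 = $1,702.40
Overtime pay: 4 × $42.56 × 1.5 = $255.36
Gross pay = $1,702.40 + $255.36 = $1,957.76
457(b) deferral: $1,957.76 × 0.053 = $103.76
Taxable wages = $1,957.76 − $103.76 = $1,854.00
State withholding: $1,854.00 × 0.0478 = $88.62
City income tax: $1,854.00 × 0.0065 = $12.05
Social Security (OASDI): $1,957.76 × 0.07 = $137.04
PFL insurance: $1,957.76 × 0.0063 = $12.33
State disability insurance: $1,957.76 × 0.013 = $25.45
Wage garnishment: $1,957.76 × 0.047 = $92.01
Charity payroll deduction: $114.42
Total deductions = $103.76 + $88.62 + $12.05 + $137.04 + $12.33 + $25.45 + $92.01 + $114.42 = $585.68
Net pay = $1,957.76 − $585.68 = $1,372.08

$1,372.08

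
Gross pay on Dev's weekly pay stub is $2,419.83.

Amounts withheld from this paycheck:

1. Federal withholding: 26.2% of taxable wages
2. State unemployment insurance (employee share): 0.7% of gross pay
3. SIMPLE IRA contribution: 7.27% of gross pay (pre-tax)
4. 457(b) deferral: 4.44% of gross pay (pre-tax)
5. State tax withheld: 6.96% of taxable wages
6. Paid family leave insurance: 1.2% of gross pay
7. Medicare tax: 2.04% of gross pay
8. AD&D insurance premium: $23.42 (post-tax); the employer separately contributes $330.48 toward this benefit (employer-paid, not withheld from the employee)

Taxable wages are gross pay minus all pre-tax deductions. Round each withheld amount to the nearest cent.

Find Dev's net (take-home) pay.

457(b) deferral: $2,419.83 × 0.0444 = $107.44
SIMPLE IRA contribution: $2,419.83 × 0.0727 = $175.92
Pre-tax total = $107.44 + $175.92 = $283.36
Taxable wages = $2,419.83 − $283.36 = $2,136.47
Federal withholding: $2,136.47 × 0.262 = $559.76
State tax withheld: $2,136.47 × 0.0696 = $148.70
State unemployment insurance (employee share): $2,419.83 × 0.007 = $16.94
Medicare tax: $2,419.83 × 0.0204 = $49.36
Paid family leave insurance: $2,419.83 × 0.012 = $29.04
AD&D insurance premium: $23.42
(Employer's $330.48 toward AD&D insurance premium is not withheld from the employee.)
Total deductions = $107.44 + $175.92 + $559.76 + $148.70 + $16.94 + $49.36 + $29.04 + $23.42 = $1,110.58
Net pay = $2,419.83 − $1,110.58 = $1,309.25

$1,309.25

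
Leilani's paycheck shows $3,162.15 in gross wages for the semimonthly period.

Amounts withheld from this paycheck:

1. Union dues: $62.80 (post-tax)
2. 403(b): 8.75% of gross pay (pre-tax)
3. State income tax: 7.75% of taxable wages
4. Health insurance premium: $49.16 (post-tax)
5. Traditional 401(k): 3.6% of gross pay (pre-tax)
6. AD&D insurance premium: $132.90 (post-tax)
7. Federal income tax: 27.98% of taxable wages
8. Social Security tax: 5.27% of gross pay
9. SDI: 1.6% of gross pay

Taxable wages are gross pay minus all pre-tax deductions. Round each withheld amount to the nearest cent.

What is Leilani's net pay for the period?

$1,319.22

Traditional 401(k): $3,162.15 × 0.036 = $113.84
403(b): $3,162.15 × 0.0875 = $276.69
Pre-tax total = $113.84 + $276.69 = $390.53
Taxable wages = $3,162.15 − $390.53 = $2,771.62
State income tax: $2,771.62 × 0.0775 = $214.80
Federal income tax: $2,771.62 × 0.2798 = $775.50
SDI: $3,162.15 × 0.016 = $50.59
Social Security tax: $3,162.15 × 0.0527 = $166.65
Union dues: $62.80
Health insurance premium: $49.16
AD&D insurance premium: $132.90
Total deductions = $113.84 + $276.69 + $214.80 + $775.50 + $50.59 + $166.65 + $62.80 + $49.16 + $132.90 = $1,842.93
Net pay = $3,162.15 − $1,842.93 = $1,319.22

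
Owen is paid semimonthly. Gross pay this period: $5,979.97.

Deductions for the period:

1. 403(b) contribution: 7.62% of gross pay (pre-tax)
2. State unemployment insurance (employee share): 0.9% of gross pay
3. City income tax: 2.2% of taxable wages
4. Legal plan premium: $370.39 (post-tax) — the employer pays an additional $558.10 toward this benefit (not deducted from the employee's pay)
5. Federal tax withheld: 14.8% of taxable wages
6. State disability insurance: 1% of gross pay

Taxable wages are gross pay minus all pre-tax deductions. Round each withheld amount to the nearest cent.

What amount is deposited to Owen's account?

$4,101.16

403(b) contribution: $5,979.97 × 0.0762 = $455.67
Taxable wages = $5,979.97 − $455.67 = $5,524.30
Federal tax withheld: $5,524.30 × 0.148 = $817.60
City income tax: $5,524.30 × 0.022 = $121.53
State unemployment insurance (employee share): $5,979.97 × 0.009 = $53.82
State disability insurance: $5,979.97 × 0.01 = $59.80
Legal plan premium: $370.39
(Employer's $558.10 toward legal plan premium is not withheld from the employee.)
Total deductions = $455.67 + $817.60 + $121.53 + $53.82 + $59.80 + $370.39 = $1,878.81
Net pay = $5,979.97 − $1,878.81 = $4,101.16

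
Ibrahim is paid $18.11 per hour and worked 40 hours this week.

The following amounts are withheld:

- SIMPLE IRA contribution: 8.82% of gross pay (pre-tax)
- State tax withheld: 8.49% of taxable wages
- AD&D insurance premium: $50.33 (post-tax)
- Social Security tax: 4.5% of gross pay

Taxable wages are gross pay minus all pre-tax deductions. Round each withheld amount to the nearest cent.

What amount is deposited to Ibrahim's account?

Gross pay: 40 × $18.11 = $724.40
SIMPLE IRA contribution: $724.40 × 0.0882 = $63.89
Taxable wages = $724.40 − $63.89 = $660.51
State tax withheld: $660.51 × 0.0849 = $56.08
Social Security tax: $724.40 × 0.045 = $32.60
AD&D insurance premium: $50.33
Total deductions = $63.89 + $56.08 + $32.60 + $50.33 = $202.90
Net pay = $724.40 − $202.90 = $521.50

$521.50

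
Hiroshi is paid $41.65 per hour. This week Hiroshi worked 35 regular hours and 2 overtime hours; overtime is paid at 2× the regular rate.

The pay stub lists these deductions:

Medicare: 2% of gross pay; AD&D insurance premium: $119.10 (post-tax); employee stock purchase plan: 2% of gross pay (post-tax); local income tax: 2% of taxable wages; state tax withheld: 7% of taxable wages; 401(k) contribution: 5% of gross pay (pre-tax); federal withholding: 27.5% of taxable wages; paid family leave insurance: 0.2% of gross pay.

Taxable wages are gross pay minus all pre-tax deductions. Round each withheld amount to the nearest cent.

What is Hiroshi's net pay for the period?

$792.56

Regular pay: 35 × $41.65 = $1457.75
Overtime pay: 2 × $41.65 × 2 = $166.60
Gross pay = $1457.75 + $166.60 = $1624.35
401(k) contribution: $1624.35 × 0.05 = $81.22
Taxable wages = $1624.35 − $81.22 = $1543.13
Local income tax: $1543.13 × 0.02 = $30.86
State tax withheld: $1543.13 × 0.07 = $108.02
Federal withholding: $1543.13 × 0.275 = $424.36
Paid family leave insurance: $1624.35 × 0.002 = $3.25
Medicare: $1624.35 × 0.02 = $32.49
Employee stock purchase plan: $1624.35 × 0.02 = $32.49
AD&D insurance premium: $119.10
Total deductions = $81.22 + $30.86 + $108.02 + $424.36 + $3.25 + $32.49 + $32.49 + $119.10 = $831.79
Net pay = $1624.35 − $831.79 = $792.56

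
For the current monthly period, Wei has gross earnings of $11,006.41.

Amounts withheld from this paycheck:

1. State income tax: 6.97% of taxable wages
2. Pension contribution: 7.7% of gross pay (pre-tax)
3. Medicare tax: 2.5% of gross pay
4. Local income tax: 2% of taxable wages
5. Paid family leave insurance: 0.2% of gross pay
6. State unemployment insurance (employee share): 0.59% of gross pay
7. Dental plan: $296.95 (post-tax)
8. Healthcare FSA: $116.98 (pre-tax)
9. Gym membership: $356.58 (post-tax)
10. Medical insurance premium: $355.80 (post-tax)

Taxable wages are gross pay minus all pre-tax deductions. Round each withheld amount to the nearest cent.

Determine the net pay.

$7,769.74

Pension contribution: $11,006.41 × 0.077 = $847.49
Healthcare FSA: $116.98
Pre-tax total = $847.49 + $116.98 = $964.47
Taxable wages = $11,006.41 − $964.47 = $10,041.94
State income tax: $10,041.94 × 0.0697 = $699.92
Local income tax: $10,041.94 × 0.02 = $200.84
Medicare tax: $11,006.41 × 0.025 = $275.16
Paid family leave insurance: $11,006.41 × 0.002 = $22.01
State unemployment insurance (employee share): $11,006.41 × 0.0059 = $64.94
Gym membership: $356.58
Medical insurance premium: $355.80
Dental plan: $296.95
Total deductions = $847.49 + $116.98 + $699.92 + $200.84 + $275.16 + $22.01 + $64.94 + $356.58 + $355.80 + $296.95 = $3,236.67
Net pay = $11,006.41 − $3,236.67 = $7,769.74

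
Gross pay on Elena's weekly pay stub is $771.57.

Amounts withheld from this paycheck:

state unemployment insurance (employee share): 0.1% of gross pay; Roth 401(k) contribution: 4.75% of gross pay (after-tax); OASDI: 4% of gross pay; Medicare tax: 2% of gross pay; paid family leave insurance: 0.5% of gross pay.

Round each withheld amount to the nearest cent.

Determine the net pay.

$684.00

Paid family leave insurance: $771.57 × 0.005 = $3.86
OASDI: $771.57 × 0.04 = $30.86
State unemployment insurance (employee share): $771.57 × 0.001 = $0.77
Medicare tax: $771.57 × 0.02 = $15.43
Roth 401(k) contribution: $771.57 × 0.0475 = $36.65
Total deductions = $3.86 + $30.86 + $0.77 + $15.43 + $36.65 = $87.57
Net pay = $771.57 − $87.57 = $684.00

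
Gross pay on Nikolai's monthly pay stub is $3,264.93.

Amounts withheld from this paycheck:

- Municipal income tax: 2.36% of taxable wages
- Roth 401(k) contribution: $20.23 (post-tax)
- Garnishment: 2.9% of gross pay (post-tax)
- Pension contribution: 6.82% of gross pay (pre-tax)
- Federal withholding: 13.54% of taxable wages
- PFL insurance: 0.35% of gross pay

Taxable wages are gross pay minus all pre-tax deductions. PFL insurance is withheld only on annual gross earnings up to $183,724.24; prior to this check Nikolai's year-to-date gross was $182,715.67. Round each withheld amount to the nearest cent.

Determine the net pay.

$2,440.10

Pension contribution: $3,264.93 × 0.0682 = $222.67
Taxable wages = $3,264.93 − $222.67 = $3,042.26
Municipal income tax: $3,042.26 × 0.0236 = $71.80
Federal withholding: $3,042.26 × 0.1354 = $411.92
PFL insurance: only $183,724.24 − $182,715.67 = $1,008.57 of this check is subject → $1,008.57 × 0.0035 = $3.53
Roth 401(k) contribution: $20.23
Garnishment: $3,264.93 × 0.029 = $94.68
Total deductions = $222.67 + $71.80 + $411.92 + $3.53 + $20.23 + $94.68 = $824.83
Net pay = $3,264.93 − $824.83 = $2,440.10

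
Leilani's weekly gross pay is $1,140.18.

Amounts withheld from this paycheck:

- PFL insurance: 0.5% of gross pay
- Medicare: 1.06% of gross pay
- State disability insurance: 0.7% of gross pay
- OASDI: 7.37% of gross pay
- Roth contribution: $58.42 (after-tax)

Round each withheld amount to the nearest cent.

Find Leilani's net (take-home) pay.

State disability insurance: $1,140.18 × 0.007 = $7.98
OASDI: $1,140.18 × 0.0737 = $84.03
Medicare: $1,140.18 × 0.0106 = $12.09
PFL insurance: $1,140.18 × 0.005 = $5.70
Roth contribution: $58.42
Total deductions = $7.98 + $84.03 + $12.09 + $5.70 + $58.42 = $168.22
Net pay = $1,140.18 − $168.22 = $971.96

$971.96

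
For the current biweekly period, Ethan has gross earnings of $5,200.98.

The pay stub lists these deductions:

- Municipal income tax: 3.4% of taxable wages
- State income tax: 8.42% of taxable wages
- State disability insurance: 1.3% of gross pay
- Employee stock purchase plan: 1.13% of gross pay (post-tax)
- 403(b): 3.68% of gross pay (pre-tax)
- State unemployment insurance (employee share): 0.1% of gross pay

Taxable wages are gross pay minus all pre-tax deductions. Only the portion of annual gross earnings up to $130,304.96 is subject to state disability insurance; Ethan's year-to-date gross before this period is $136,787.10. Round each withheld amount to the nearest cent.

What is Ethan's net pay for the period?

403(b): $5,200.98 × 0.0368 = $191.40
Taxable wages = $5,200.98 − $191.40 = $5,009.58
Municipal income tax: $5,009.58 × 0.034 = $170.33
State income tax: $5,009.58 × 0.0842 = $421.81
State unemployment insurance (employee share): $5,200.98 × 0.001 = $5.20
State disability insurance: annual cap $130,304.96 already reached (YTD $136,787.10), so $0.00
Employee stock purchase plan: $5,200.98 × 0.0113 = $58.77
Total deductions = $191.40 + $170.33 + $421.81 + $5.20 + $0.00 + $58.77 = $847.51
Net pay = $5,200.98 − $847.51 = $4,353.47

$4,353.47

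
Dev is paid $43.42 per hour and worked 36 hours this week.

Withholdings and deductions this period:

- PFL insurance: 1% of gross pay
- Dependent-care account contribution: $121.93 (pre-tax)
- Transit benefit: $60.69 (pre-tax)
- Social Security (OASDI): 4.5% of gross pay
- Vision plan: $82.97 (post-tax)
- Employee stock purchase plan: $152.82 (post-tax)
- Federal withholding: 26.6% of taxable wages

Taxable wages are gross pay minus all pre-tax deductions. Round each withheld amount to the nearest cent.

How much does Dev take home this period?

$691.53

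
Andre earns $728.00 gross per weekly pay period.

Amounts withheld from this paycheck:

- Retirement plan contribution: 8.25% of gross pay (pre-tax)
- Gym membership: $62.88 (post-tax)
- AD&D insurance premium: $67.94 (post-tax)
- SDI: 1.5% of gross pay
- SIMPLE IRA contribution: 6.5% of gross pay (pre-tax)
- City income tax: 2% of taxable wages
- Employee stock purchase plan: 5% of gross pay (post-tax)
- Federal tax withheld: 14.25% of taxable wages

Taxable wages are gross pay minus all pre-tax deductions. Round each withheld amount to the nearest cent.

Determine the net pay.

Retirement plan contribution: $728.00 × 0.0825 = $60.06
SIMPLE IRA contribution: $728.00 × 0.065 = $47.32
Pre-tax total = $60.06 + $47.32 = $107.38
Taxable wages = $728.00 − $107.38 = $620.62
Federal tax withheld: $620.62 × 0.1425 = $88.44
City income tax: $620.62 × 0.02 = $12.41
SDI: $728.00 × 0.015 = $10.92
Employee stock purchase plan: $728.00 × 0.05 = $36.40
AD&D insurance premium: $67.94
Gym membership: $62.88
Total deductions = $60.06 + $47.32 + $88.44 + $12.41 + $10.92 + $36.40 + $67.94 + $62.88 = $386.37
Net pay = $728.00 − $386.37 = $341.63

$341.63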